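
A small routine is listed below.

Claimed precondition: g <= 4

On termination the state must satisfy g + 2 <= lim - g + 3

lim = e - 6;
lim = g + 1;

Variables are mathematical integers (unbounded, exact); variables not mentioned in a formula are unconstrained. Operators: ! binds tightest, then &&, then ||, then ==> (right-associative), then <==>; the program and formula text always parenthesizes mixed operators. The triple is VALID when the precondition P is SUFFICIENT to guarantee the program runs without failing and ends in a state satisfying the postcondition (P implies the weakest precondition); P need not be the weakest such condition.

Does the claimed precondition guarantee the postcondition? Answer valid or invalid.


Working backward. After the program, the postcondition g + 2 <= lim - g + 3 must hold; in canonical form it is 2*g <= lim + 1.
Before lim := g + 1: g <= 2
Before lim := e - 6: g <= 2
The weakest precondition is g <= 2.
Check whether g <= 4 implies it.
Countermodel: at the initial state g = 3, the precondition holds but the weakest precondition fails.
Answer: invalid


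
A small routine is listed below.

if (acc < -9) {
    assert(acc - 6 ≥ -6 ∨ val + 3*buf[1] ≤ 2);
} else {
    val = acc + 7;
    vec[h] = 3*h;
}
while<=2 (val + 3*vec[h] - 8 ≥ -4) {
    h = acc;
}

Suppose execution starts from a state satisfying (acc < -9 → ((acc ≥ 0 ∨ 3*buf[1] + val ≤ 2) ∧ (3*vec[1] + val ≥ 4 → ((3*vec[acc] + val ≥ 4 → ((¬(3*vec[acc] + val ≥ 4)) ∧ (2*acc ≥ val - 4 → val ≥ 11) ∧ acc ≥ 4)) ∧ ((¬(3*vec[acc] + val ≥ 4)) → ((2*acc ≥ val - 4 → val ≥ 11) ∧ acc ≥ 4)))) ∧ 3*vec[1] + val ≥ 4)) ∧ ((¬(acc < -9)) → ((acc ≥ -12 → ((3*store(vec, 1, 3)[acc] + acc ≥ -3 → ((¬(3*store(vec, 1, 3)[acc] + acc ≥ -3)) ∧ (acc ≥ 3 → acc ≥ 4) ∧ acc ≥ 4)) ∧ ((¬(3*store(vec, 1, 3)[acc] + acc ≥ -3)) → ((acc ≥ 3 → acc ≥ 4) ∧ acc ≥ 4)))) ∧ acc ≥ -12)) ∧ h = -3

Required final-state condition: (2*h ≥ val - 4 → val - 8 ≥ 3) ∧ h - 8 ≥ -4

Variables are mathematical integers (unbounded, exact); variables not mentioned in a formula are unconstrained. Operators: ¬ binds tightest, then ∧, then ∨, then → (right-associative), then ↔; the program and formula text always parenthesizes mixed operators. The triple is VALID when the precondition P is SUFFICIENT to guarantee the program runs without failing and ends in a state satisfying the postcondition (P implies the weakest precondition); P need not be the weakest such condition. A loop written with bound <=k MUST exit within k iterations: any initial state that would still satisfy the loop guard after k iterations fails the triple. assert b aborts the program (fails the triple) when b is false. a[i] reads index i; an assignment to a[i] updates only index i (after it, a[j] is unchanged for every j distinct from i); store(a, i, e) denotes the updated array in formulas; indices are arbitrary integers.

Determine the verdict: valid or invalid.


Working backward. After the program, the postcondition (2*h ≥ val - 4 → val - 8 ≥ 3) ∧ h - 8 ≥ -4 must hold; in canonical form it is (2*h ≥ val - 4 → val ≥ 11) ∧ h ≥ 4.
Before the loop (bound <=2), unroll the exhaustion recursion (WP_0 = exit-now case; WP_j = one more guarded iteration, up to j = 2):
  WP_0: (¬(3*vec[h] + val ≥ 4)) ∧ (2*h ≥ val - 4 → val ≥ 11) ∧ h ≥ 4
  WP_1: (3*vec[h] + val ≥ 4 → ((¬(3*vec[acc] + val ≥ 4)) ∧ (2*acc ≥ val - 4 → val ≥ 11) ∧ acc ≥ 4)) ∧ ((¬(3*vec[h] + val ≥ 4)) → ((2*h ≥ val - 4 → val ≥ 11) ∧ h ≥ 4))
  WP_2: (3*vec[h] + val ≥ 4 → ((3*vec[acc] + val ≥ 4 → ((¬(3*vec[acc] + val ≥ 4)) ∧ (2*acc ≥ val - 4 → val ≥ 11) ∧ acc ≥ 4)) ∧ ((¬(3*vec[acc] + val ≥ 4)) → ((2*acc ≥ val - 4 → val ≥ 11) ∧ acc ≥ 4)))) ∧ ((¬(3*vec[h] + val ≥ 4)) → ((2*h ≥ val - 4 → val ≥ 11) ∧ h ≥ 4))
So before the loop: (3*vec[h] + val ≥ 4 → ((3*vec[acc] + val ≥ 4 → ((¬(3*vec[acc] + val ≥ 4)) ∧ (2*acc ≥ val - 4 → val ≥ 11) ∧ acc ≥ 4)) ∧ ((¬(3*vec[acc] + val ≥ 4)) → ((2*acc ≥ val - 4 → val ≥ 11) ∧ acc ≥ 4)))) ∧ ((¬(3*vec[h] + val ≥ 4)) → ((2*h ≥ val - 4 → val ≥ 11) ∧ h ≥ 4))
Then branch requires (acc ≥ 0 ∨ 3*buf[1] + val ≤ 2) ∧ (3*vec[h] + val ≥ 4 → ((3*vec[acc] + val ≥ 4 → ((¬(3*vec[acc] + val ≥ 4)) ∧ (2*acc ≥ val - 4 → val ≥ 11) ∧ acc ≥ 4)) ∧ ((¬(3*vec[acc] + val ≥ 4)) → ((2*acc ≥ val - 4 → val ≥ 11) ∧ acc ≥ 4)))) ∧ ((¬(3*vec[h] + val ≥ 4)) → ((2*h ≥ val - 4 → val ≥ 11) ∧ h ≥ 4)); else branch requires (3*store(vec, h, 3*h)[h] + acc ≥ -3 → ((3*store(vec, h, 3*h)[acc] + acc ≥ -3 → ((¬(3*store(vec, h, 3*h)[acc] + acc ≥ -3)) ∧ (acc ≥ 3 → acc ≥ 4) ∧ acc ≥ 4)) ∧ ((¬(3*store(vec, h, 3*h)[acc] + acc ≥ -3)) → ((acc ≥ 3 → acc ≥ 4) ∧ acc ≥ 4)))) ∧ ((¬(3*store(vec, h, 3*h)[h] + acc ≥ -3)) → ((2*h ≥ acc + 3 → acc ≥ 4) ∧ h ≥ 4)).
Before the if: (acc < -9 → ((acc ≥ 0 ∨ 3*buf[1] + val ≤ 2) ∧ (3*vec[h] + val ≥ 4 → ((3*vec[acc] + val ≥ 4 → ((¬(3*vec[acc] + val ≥ 4)) ∧ (2*acc ≥ val - 4 → val ≥ 11) ∧ acc ≥ 4)) ∧ ((¬(3*vec[acc] + val ≥ 4)) → ((2*acc ≥ val - 4 → val ≥ 11) ∧ acc ≥ 4)))) ∧ ((¬(3*vec[h] + val ≥ 4)) → ((2*h ≥ val - 4 → val ≥ 11) ∧ h ≥ 4)))) ∧ ((¬(acc < -9)) → ((3*store(vec, h, 3*h)[h] + acc ≥ -3 → ((3*store(vec, h, 3*h)[acc] + acc ≥ -3 → ((¬(3*store(vec, h, 3*h)[acc] + acc ≥ -3)) ∧ (acc ≥ 3 → acc ≥ 4) ∧ acc ≥ 4)) ∧ ((¬(3*store(vec, h, 3*h)[acc] + acc ≥ -3)) → ((acc ≥ 3 → acc ≥ 4) ∧ acc ≥ 4)))) ∧ ((¬(3*store(vec, h, 3*h)[h] + acc ≥ -3)) → ((2*h ≥ acc + 3 → acc ≥ 4) ∧ h ≥ 4))))
The weakest precondition is (acc < -9 → ((acc ≥ 0 ∨ 3*buf[1] + val ≤ 2) ∧ (3*vec[h] + val ≥ 4 → ((3*vec[acc] + val ≥ 4 → ((¬(3*vec[acc] + val ≥ 4)) ∧ (2*acc ≥ val - 4 → val ≥ 11) ∧ acc ≥ 4)) ∧ ((¬(3*vec[acc] + val ≥ 4)) → ((2*acc ≥ val - 4 → val ≥ 11) ∧ acc ≥ 4)))) ∧ ((¬(3*vec[h] + val ≥ 4)) → ((2*h ≥ val - 4 → val ≥ 11) ∧ h ≥ 4)))) ∧ ((¬(acc < -9)) → ((3*store(vec, h, 3*h)[h] + acc ≥ -3 → ((3*store(vec, h, 3*h)[acc] + acc ≥ -3 → ((¬(3*store(vec, h, 3*h)[acc] + acc ≥ -3)) ∧ (acc ≥ 3 → acc ≥ 4) ∧ acc ≥ 4)) ∧ ((¬(3*store(vec, h, 3*h)[acc] + acc ≥ -3)) → ((acc ≥ 3 → acc ≥ 4) ∧ acc ≥ 4)))) ∧ ((¬(3*store(vec, h, 3*h)[h] + acc ≥ -3)) → ((2*h ≥ acc + 3 → acc ≥ 4) ∧ h ≥ 4)))).
Check whether (acc < -9 → ((acc ≥ 0 ∨ 3*buf[1] + val ≤ 2) ∧ (3*vec[1] + val ≥ 4 → ((3*vec[acc] + val ≥ 4 → ((¬(3*vec[acc] + val ≥ 4)) ∧ (2*acc ≥ val - 4 → val ≥ 11) ∧ acc ≥ 4)) ∧ ((¬(3*vec[acc] + val ≥ 4)) → ((2*acc ≥ val - 4 → val ≥ 11) ∧ acc ≥ 4)))) ∧ 3*vec[1] + val ≥ 4)) ∧ ((¬(acc < -9)) → ((acc ≥ -12 → ((3*store(vec, 1, 3)[acc] + acc ≥ -3 → ((¬(3*store(vec, 1, 3)[acc] + acc ≥ -3)) ∧ (acc ≥ 3 → acc ≥ 4) ∧ acc ≥ 4)) ∧ ((¬(3*store(vec, 1, 3)[acc] + acc ≥ -3)) → ((acc ≥ 3 → acc ≥ 4) ∧ acc ≥ 4)))) ∧ acc ≥ -12)) ∧ h = -3 implies it.
Countermodel: at the initial state acc = 23, buf = {[-3] = 0, [1] = 0, [23] = 0, elsewhere 0}, h = -3, val = 0, vec = {[-3] = 4, [1] = 4, [23] = -9, elsewhere 4}, the precondition holds but the weakest precondition fails.
Answer: invalid


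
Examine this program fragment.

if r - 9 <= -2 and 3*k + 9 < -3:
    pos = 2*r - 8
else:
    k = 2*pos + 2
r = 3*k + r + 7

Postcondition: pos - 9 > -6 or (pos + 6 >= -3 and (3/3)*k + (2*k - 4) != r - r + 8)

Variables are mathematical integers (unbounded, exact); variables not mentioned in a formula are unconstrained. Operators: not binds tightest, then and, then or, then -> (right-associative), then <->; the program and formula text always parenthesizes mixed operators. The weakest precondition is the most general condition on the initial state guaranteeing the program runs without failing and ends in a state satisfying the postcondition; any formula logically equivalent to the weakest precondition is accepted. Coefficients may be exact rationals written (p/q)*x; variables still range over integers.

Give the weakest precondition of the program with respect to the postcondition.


Working backward. After the program, the postcondition pos - 9 > -6 or (pos + 6 >= -3 and (3/3)*k + (2*k - 4) != r - r + 8) must hold; in canonical form it is pos > 3 or (pos >= -9 and 3*k != 12).
Before r := 3*k + r + 7: pos > 3 or (pos >= -9 and 3*k != 12)
Then branch requires 2*r > 11 or (2*r >= -1 and 3*k != 12); else branch requires pos > 3 or (pos >= -9 and 6*pos != 6).
Before the if: ((r <= 7 and 3*k < -12) -> (2*r > 11 or (2*r >= -1 and 3*k != 12))) and ((not (r <= 7 and 3*k < -12)) -> (pos > 3 or (pos >= -9 and 6*pos != 6)))
Answer: WP = ((r <= 7 and 3*k < -12) -> (2*r > 11 or (2*r >= -1 and 3*k != 12))) and ((not (r <= 7 and 3*k < -12)) -> (pos > 3 or (pos >= -9 and 6*pos != 6)))


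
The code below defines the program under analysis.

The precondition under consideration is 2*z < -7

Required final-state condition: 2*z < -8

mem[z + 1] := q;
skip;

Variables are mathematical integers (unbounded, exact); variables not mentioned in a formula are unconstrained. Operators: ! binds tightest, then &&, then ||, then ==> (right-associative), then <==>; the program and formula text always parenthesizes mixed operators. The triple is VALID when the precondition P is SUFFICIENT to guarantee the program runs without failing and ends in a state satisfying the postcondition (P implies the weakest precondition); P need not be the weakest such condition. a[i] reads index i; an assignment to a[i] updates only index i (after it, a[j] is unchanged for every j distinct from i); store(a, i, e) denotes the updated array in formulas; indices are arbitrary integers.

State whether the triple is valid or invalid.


Working backward. After the program, 2*z < -8 must hold.
Before skip: 2*z < -8
Before mem[z + 1] := q: 2*z < -8
The weakest precondition is 2*z < -8.
Check whether 2*z < -7 implies it.
Countermodel: at the initial state z = -4, the precondition holds but the weakest precondition fails.
Answer: invalid


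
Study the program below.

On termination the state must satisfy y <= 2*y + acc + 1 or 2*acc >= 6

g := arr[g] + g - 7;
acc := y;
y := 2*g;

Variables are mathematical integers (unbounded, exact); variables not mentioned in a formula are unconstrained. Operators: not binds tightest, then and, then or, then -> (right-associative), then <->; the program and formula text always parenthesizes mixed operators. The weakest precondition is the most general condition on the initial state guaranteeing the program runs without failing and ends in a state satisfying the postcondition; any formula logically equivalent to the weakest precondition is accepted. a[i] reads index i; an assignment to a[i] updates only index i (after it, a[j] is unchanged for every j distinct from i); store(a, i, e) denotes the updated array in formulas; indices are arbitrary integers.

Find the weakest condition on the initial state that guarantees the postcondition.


Working backward. After the program, the postcondition y <= 2*y + acc + 1 or 2*acc >= 6 must hold; in canonical form it is acc + y >= -1 or 2*acc >= 6.
Before y := 2*g: acc + 2*g >= -1 or 2*acc >= 6
Before acc := y: 2*g + y >= -1 or 2*y >= 6
Before g := arr[g] + g - 7: 2*arr[g] + 2*g + y >= 13 or 2*y >= 6
Answer: WP = 2*arr[g] + 2*g + y >= 13 or 2*y >= 6


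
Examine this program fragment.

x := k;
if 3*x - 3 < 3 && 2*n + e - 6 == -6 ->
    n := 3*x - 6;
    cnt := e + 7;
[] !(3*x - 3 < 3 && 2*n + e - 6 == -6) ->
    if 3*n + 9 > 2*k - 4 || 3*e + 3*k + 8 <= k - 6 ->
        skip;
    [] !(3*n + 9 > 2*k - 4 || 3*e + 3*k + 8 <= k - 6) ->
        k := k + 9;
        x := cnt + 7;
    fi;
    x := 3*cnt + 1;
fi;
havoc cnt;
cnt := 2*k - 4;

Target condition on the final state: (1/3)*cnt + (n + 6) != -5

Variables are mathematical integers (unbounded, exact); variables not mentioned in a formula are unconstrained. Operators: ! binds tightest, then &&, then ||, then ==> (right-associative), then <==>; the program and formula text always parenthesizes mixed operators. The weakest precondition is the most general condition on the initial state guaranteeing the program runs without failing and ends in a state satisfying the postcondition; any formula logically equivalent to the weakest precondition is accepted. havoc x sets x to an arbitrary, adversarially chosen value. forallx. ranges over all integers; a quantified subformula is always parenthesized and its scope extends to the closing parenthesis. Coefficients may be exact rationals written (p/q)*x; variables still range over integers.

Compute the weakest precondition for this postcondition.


Working backward. After the program, the postcondition (1/3)*cnt + (n + 6) != -5 must hold; in canonical form it is (1/3)*cnt + n != -11.
Before cnt := 2*k - 4: (2/3)*k + n != -29/3
Before havoc cnt: (2/3)*k + n != -29/3
Then branch requires (2/3)*k + 3*x != -11/3; else branch requires ((3*n > 2*k - 13 || 3*e + 2*k <= -14) ==> (2/3)*k + n != -29/3) && ((!(3*n > 2*k - 13 || 3*e + 2*k <= -14)) ==> (2/3)*k + n != -47/3).
Before the if: ((3*x < 6 && e + 2*n == 0) ==> (2/3)*k + 3*x != -11/3) && ((!(3*x < 6 && e + 2*n == 0)) ==> (((3*n > 2*k - 13 || 3*e + 2*k <= -14) ==> (2/3)*k + n != -29/3) && ((!(3*n > 2*k - 13 || 3*e + 2*k <= -14)) ==> (2/3)*k + n != -47/3)))
Before x := k: ((3*k < 6 && e + 2*n == 0) ==> (11/3)*k != -11/3) && ((!(3*k < 6 && e + 2*n == 0)) ==> (((3*n > 2*k - 13 || 3*e + 2*k <= -14) ==> (2/3)*k + n != -29/3) && ((!(3*n > 2*k - 13 || 3*e + 2*k <= -14)) ==> (2/3)*k + n != -47/3)))
Answer: WP = ((3*k < 6 && e + 2*n == 0) ==> (11/3)*k != -11/3) && ((!(3*k < 6 && e + 2*n == 0)) ==> (((3*n > 2*k - 13 || 3*e + 2*k <= -14) ==> (2/3)*k + n != -29/3) && ((!(3*n > 2*k - 13 || 3*e + 2*k <= -14)) ==> (2/3)*k + n != -47/3)))


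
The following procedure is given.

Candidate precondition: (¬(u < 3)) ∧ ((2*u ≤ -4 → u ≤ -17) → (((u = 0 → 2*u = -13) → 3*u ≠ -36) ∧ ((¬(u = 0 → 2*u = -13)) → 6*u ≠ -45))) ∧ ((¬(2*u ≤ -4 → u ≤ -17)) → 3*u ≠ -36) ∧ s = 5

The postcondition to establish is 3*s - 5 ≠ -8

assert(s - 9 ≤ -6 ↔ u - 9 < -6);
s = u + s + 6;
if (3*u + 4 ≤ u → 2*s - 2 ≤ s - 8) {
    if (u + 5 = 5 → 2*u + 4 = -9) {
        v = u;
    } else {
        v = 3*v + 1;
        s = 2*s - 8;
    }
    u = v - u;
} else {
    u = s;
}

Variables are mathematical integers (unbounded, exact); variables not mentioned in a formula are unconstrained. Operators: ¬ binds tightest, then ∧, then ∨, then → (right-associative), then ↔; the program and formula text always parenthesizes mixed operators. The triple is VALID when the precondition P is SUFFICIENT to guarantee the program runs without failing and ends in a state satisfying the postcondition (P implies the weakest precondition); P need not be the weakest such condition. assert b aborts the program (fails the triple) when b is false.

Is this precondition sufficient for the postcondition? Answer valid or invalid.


Working backward. After the program, the postcondition 3*s - 5 ≠ -8 must hold; in canonical form it is 3*s ≠ -3.
Then branch requires ((u = 0 → 2*u = -13) → 3*s ≠ -3) ∧ ((¬(u = 0 → 2*u = -13)) → 6*s ≠ 21); else branch requires 3*s ≠ -3.
Before the if: ((2*u ≤ -4 → s ≤ -6) → (((u = 0 → 2*u = -13) → 3*s ≠ -3) ∧ ((¬(u = 0 → 2*u = -13)) → 6*s ≠ 21))) ∧ ((¬(2*u ≤ -4 → s ≤ -6)) → 3*s ≠ -3)
Before s := u + s + 6: ((2*u ≤ -4 → s + u ≤ -12) → (((u = 0 → 2*u = -13) → 3*s + 3*u ≠ -21) ∧ ((¬(u = 0 → 2*u = -13)) → 6*s + 6*u ≠ -15))) ∧ ((¬(2*u ≤ -4 → s + u ≤ -12)) → 3*s + 3*u ≠ -21)
Before assert s - 9 ≤ -6 ↔ u - 9 < -6: (s ≤ 3 ↔ u < 3) ∧ ((2*u ≤ -4 → s + u ≤ -12) → (((u = 0 → 2*u = -13) → 3*s + 3*u ≠ -21) ∧ ((¬(u = 0 → 2*u = -13)) → 6*s + 6*u ≠ -15))) ∧ ((¬(2*u ≤ -4 → s + u ≤ -12)) → 3*s + 3*u ≠ -21)
The weakest precondition is (s ≤ 3 ↔ u < 3) ∧ ((2*u ≤ -4 → s + u ≤ -12) → (((u = 0 → 2*u = -13) → 3*s + 3*u ≠ -21) ∧ ((¬(u = 0 → 2*u = -13)) → 6*s + 6*u ≠ -15))) ∧ ((¬(2*u ≤ -4 → s + u ≤ -12)) → 3*s + 3*u ≠ -21).
Check whether (¬(u < 3)) ∧ ((2*u ≤ -4 → u ≤ -17) → (((u = 0 → 2*u = -13) → 3*u ≠ -36) ∧ ((¬(u = 0 → 2*u = -13)) → 6*u ≠ -45))) ∧ ((¬(2*u ≤ -4 → u ≤ -17)) → 3*u ≠ -36) ∧ s = 5 implies it.
Every state satisfying the precondition satisfies the weakest precondition: the implication holds.
Answer: valid


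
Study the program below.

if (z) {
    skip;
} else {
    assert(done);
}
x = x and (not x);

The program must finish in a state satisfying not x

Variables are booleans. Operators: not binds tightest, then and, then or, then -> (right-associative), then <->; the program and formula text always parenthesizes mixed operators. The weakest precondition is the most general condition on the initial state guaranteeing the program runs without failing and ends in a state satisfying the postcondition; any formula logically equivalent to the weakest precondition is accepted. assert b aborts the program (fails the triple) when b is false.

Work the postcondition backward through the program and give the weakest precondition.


Working backward. After the program, not x must hold.
Before x := x and (not x): true
Then branch requires true; else branch requires done.
Before the if: (not z) -> done
Answer: WP = (not z) -> done


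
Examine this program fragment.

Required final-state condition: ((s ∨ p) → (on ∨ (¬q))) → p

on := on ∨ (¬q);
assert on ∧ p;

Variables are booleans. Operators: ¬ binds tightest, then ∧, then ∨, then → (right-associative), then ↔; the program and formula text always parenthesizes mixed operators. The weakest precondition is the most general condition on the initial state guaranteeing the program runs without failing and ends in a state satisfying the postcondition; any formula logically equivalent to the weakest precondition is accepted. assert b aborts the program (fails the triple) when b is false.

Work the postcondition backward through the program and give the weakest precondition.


Working backward. After the program, ((s ∨ p) → (on ∨ (¬q))) → p must hold.
Before assert on ∧ p: on ∧ p ∧ (((s ∨ p) → (on ∨ (¬q))) → p)
Before on := on ∨ (¬q): (on ∨ (¬q)) ∧ p ∧ (((s ∨ p) → (on ∨ (¬q))) → p)
Answer: WP = (on ∨ (¬q)) ∧ p ∧ (((s ∨ p) → (on ∨ (¬q))) → p)


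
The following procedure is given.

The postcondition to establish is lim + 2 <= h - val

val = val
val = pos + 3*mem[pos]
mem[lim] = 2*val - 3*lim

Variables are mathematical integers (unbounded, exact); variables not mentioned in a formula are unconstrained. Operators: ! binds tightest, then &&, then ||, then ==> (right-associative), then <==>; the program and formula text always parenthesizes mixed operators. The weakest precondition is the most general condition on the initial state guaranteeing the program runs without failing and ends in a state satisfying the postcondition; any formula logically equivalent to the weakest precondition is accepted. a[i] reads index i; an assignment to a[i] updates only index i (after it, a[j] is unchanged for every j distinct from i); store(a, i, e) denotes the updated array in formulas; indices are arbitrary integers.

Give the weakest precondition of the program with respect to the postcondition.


Working backward. After the program, the postcondition lim + 2 <= h - val must hold; in canonical form it is lim + val <= h - 2.
Before mem[lim] := 2*val - 3*lim: lim + val <= h - 2
Before val := pos + 3*mem[pos]: 3*mem[pos] + lim + pos <= h - 2
Before val := val: 3*mem[pos] + lim + pos <= h - 2
Answer: WP = 3*mem[pos] + lim + pos <= h - 2


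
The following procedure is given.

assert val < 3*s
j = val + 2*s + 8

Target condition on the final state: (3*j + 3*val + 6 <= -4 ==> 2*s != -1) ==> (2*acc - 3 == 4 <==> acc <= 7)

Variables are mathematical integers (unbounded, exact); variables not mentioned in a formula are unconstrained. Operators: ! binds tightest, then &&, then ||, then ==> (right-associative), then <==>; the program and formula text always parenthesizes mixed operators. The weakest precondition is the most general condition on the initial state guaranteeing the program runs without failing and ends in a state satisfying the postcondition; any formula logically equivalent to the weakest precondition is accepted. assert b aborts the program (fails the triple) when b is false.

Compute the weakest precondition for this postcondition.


Working backward. After the program, the postcondition (3*j + 3*val + 6 <= -4 ==> 2*s != -1) ==> (2*acc - 3 == 4 <==> acc <= 7) must hold; in canonical form it is (3*j + 3*val <= -10 ==> 2*s != -1) ==> (2*acc == 7 <==> acc <= 7).
Before j := val + 2*s + 8: (6*s + 6*val <= -34 ==> 2*s != -1) ==> (2*acc == 7 <==> acc <= 7)
Before assert val < 3*s: val < 3*s && ((6*s + 6*val <= -34 ==> 2*s != -1) ==> (2*acc == 7 <==> acc <= 7))
Answer: WP = val < 3*s && ((6*s + 6*val <= -34 ==> 2*s != -1) ==> (2*acc == 7 <==> acc <= 7))


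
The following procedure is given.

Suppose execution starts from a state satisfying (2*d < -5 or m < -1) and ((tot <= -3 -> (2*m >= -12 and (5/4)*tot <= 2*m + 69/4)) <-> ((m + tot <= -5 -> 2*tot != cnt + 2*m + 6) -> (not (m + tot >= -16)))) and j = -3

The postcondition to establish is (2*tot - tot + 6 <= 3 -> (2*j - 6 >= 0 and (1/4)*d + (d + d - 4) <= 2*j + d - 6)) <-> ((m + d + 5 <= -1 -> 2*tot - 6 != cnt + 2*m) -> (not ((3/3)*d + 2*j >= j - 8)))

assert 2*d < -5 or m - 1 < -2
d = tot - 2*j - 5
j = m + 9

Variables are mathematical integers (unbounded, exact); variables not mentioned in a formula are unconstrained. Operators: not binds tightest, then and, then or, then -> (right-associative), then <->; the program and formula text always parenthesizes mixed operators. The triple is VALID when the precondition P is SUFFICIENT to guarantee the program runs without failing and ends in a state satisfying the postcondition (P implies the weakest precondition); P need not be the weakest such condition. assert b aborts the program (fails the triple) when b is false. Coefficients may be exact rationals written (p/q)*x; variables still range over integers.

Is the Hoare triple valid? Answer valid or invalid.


Working backward. After the program, the postcondition (2*tot - tot + 6 <= 3 -> (2*j - 6 >= 0 and (1/4)*d + (d + d - 4) <= 2*j + d - 6)) <-> ((m + d + 5 <= -1 -> 2*tot - 6 != cnt + 2*m) -> (not ((3/3)*d + 2*j >= j - 8))) must hold; in canonical form it is (tot <= -3 -> (2*j >= 6 and (5/4)*d <= 2*j - 2)) <-> ((d + m <= -6 -> 2*tot != cnt + 2*m + 6) -> (not (d + j >= -8))).
Before j := m + 9: (tot <= -3 -> (2*m >= -12 and (5/4)*d <= 2*m + 16)) <-> ((d + m <= -6 -> 2*tot != cnt + 2*m + 6) -> (not (d + m >= -17)))
Before d := tot - 2*j - 5: (tot <= -3 -> (2*m >= -12 and (5/4)*tot <= (5/2)*j + 2*m + 89/4)) <-> ((m + tot <= 2*j - 1 -> 2*tot != cnt + 2*m + 6) -> (not (m + tot >= 2*j - 12)))
Before assert 2*d < -5 or m - 1 < -2: (2*d < -5 or m < -1) and ((tot <= -3 -> (2*m >= -12 and (5/4)*tot <= (5/2)*j + 2*m + 89/4)) <-> ((m + tot <= 2*j - 1 -> 2*tot != cnt + 2*m + 6) -> (not (m + tot >= 2*j - 12))))
The weakest precondition is (2*d < -5 or m < -1) and ((tot <= -3 -> (2*m >= -12 and (5/4)*tot <= (5/2)*j + 2*m + 89/4)) <-> ((m + tot <= 2*j - 1 -> 2*tot != cnt + 2*m + 6) -> (not (m + tot >= 2*j - 12)))).
Check whether (2*d < -5 or m < -1) and ((tot <= -3 -> (2*m >= -12 and (5/4)*tot <= 2*m + 69/4)) <-> ((m + tot <= -5 -> 2*tot != cnt + 2*m + 6) -> (not (m + tot >= -16)))) and j = -3 implies it.
Countermodel: at the initial state cnt = 16, d = -2, j = -3, m = -8, tot = 3, the precondition holds but the weakest precondition fails.
Answer: invalid


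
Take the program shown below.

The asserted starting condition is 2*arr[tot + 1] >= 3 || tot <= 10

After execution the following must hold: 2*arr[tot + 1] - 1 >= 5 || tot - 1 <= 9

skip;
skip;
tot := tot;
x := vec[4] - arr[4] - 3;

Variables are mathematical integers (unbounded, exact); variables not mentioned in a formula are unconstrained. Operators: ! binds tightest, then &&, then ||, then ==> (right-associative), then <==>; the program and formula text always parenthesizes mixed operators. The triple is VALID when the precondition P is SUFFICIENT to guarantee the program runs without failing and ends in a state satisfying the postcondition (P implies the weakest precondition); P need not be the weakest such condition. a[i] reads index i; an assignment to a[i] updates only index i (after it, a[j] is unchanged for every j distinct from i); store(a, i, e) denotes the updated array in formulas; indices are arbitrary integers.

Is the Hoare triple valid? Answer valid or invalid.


Working backward. After the program, the postcondition 2*arr[tot + 1] - 1 >= 5 || tot - 1 <= 9 must hold; in canonical form it is 2*arr[tot + 1] >= 6 || tot <= 10.
Before x := vec[4] - arr[4] - 3: 2*arr[tot + 1] >= 6 || tot <= 10
Before tot := tot: 2*arr[tot + 1] >= 6 || tot <= 10
Before skip: 2*arr[tot + 1] >= 6 || tot <= 10
Before skip: 2*arr[tot + 1] >= 6 || tot <= 10
The weakest precondition is 2*arr[tot + 1] >= 6 || tot <= 10.
Check whether 2*arr[tot + 1] >= 3 || tot <= 10 implies it.
Countermodel: at the initial state arr = {[12] = 2, elsewhere 2}, tot = 11, the precondition holds but the weakest precondition fails.
Answer: invalid


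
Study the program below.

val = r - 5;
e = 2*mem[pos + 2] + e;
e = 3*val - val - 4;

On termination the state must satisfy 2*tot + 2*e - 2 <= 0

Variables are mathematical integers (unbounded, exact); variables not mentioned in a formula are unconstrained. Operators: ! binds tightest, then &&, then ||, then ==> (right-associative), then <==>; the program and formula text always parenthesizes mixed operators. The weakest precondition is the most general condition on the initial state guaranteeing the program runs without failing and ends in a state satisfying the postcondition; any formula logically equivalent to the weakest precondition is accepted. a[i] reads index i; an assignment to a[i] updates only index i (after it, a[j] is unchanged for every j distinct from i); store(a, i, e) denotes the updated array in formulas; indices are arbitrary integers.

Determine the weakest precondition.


Working backward. After the program, the postcondition 2*tot + 2*e - 2 <= 0 must hold; in canonical form it is 2*e + 2*tot <= 2.
Before e := 3*val - val - 4: 2*tot + 4*val <= 10
Before e := 2*mem[pos + 2] + e: 2*tot + 4*val <= 10
Before val := r - 5: 4*r + 2*tot <= 30
Answer: WP = 4*r + 2*tot <= 30


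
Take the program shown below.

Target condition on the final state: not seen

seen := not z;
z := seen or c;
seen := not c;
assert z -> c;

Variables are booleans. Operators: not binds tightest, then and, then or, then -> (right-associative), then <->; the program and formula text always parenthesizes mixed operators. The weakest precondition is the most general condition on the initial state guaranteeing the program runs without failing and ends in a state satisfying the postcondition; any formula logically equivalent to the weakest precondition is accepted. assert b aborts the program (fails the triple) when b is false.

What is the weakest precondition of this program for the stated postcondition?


Working backward. After the program, not seen must hold.
Before assert z -> c: (z -> c) and (not seen)
Before seen := not c: (z -> c) and c
Before z := seen or c: ((seen or c) -> c) and c
Before seen := not z: (((not z) or c) -> c) and c
Answer: WP = (((not z) or c) -> c) and c


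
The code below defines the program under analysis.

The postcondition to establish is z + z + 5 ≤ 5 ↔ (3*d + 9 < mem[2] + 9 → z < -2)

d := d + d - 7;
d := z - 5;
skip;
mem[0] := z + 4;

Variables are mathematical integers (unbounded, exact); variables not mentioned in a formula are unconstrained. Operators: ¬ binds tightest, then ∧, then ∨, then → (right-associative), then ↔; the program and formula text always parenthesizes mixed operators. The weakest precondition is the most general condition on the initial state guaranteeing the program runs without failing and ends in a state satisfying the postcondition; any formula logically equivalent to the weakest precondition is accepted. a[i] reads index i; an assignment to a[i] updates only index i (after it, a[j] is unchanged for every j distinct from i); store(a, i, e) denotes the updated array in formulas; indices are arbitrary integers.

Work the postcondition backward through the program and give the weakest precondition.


Working backward. After the program, the postcondition z + z + 5 ≤ 5 ↔ (3*d + 9 < mem[2] + 9 → z < -2) must hold; in canonical form it is 2*z ≤ 0 ↔ (3*d < mem[2] → z < -2).
Before mem[0] := z + 4: 2*z ≤ 0 ↔ (3*d < mem[2] → z < -2)
Before skip: 2*z ≤ 0 ↔ (3*d < mem[2] → z < -2)
Before d := z - 5: 2*z ≤ 0 ↔ (3*z < mem[2] + 15 → z < -2)
Before d := d + d - 7: 2*z ≤ 0 ↔ (3*z < mem[2] + 15 → z < -2)
Answer: WP = 2*z ≤ 0 ↔ (3*z < mem[2] + 15 → z < -2)


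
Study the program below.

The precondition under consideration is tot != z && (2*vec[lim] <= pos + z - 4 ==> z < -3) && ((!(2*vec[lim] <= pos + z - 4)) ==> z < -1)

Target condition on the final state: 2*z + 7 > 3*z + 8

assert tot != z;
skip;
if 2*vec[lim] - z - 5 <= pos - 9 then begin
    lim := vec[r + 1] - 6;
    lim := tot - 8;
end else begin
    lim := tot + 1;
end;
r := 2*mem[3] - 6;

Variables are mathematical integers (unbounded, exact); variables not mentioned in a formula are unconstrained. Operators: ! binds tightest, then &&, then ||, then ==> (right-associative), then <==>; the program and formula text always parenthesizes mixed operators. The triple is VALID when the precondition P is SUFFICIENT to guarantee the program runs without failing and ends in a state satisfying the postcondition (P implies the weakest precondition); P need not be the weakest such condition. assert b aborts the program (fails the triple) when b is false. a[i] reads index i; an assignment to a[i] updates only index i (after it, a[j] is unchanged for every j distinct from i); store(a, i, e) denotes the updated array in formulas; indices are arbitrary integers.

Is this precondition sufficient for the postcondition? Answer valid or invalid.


Working backward. After the program, the postcondition 2*z + 7 > 3*z + 8 must hold; in canonical form it is z < -1.
Before r := 2*mem[3] - 6: z < -1
Then branch requires z < -1; else branch requires z < -1.
Before the if: (2*vec[lim] <= pos + z - 4 ==> z < -1) && ((!(2*vec[lim] <= pos + z - 4)) ==> z < -1)
Before skip: (2*vec[lim] <= pos + z - 4 ==> z < -1) && ((!(2*vec[lim] <= pos + z - 4)) ==> z < -1)
Before assert tot != z: tot != z && (2*vec[lim] <= pos + z - 4 ==> z < -1) && ((!(2*vec[lim] <= pos + z - 4)) ==> z < -1)
The weakest precondition is tot != z && (2*vec[lim] <= pos + z - 4 ==> z < -1) && ((!(2*vec[lim] <= pos + z - 4)) ==> z < -1).
Check whether tot != z && (2*vec[lim] <= pos + z - 4 ==> z < -3) && ((!(2*vec[lim] <= pos + z - 4)) ==> z < -1) implies it.
Every state satisfying the precondition satisfies the weakest precondition: the implication holds.
Answer: valid


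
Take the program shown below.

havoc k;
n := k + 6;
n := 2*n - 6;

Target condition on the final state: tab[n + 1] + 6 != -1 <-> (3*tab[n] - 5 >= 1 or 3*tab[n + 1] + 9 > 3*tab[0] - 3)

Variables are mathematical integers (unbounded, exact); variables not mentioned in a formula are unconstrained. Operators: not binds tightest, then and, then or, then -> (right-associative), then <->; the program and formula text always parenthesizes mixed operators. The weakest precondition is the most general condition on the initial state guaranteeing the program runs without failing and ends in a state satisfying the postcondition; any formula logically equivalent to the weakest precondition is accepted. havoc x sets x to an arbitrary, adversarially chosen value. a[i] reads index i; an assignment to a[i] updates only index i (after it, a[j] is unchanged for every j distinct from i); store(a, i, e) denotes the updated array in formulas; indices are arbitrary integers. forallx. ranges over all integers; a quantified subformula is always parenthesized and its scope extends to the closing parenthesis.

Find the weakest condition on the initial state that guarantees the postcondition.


Working backward. After the program, the postcondition tab[n + 1] + 6 != -1 <-> (3*tab[n] - 5 >= 1 or 3*tab[n + 1] + 9 > 3*tab[0] - 3) must hold; in canonical form it is tab[n + 1] != -7 <-> (3*tab[n] >= 6 or 3*tab[n + 1] > 3*tab[0] - 12).
Before n := 2*n - 6: tab[2*n - 5] != -7 <-> (3*tab[2*n - 6] >= 6 or 3*tab[2*n - 5] > 3*tab[0] - 12)
Before n := k + 6: tab[2*k + 7] != -7 <-> (3*tab[2*k + 6] >= 6 or 3*tab[2*k + 7] > 3*tab[0] - 12)
Before havoc k: forall k_1. (tab[2*k_1 + 7] != -7 <-> (3*tab[2*k_1 + 6] >= 6 or 3*tab[2*k_1 + 7] > 3*tab[0] - 12))
Answer: WP = forall k_1. (tab[2*k_1 + 7] != -7 <-> (3*tab[2*k_1 + 6] >= 6 or 3*tab[2*k_1 + 7] > 3*tab[0] - 12))


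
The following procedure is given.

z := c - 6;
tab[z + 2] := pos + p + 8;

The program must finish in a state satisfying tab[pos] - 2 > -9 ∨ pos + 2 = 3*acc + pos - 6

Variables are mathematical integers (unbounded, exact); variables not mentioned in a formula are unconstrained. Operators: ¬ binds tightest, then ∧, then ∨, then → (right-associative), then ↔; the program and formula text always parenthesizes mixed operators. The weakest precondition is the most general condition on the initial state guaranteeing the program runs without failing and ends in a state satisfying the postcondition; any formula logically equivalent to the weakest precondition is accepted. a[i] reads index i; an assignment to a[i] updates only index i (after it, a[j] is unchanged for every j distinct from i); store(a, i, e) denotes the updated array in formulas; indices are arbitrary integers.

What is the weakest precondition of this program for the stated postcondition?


Working backward. After the program, the postcondition tab[pos] - 2 > -9 ∨ pos + 2 = 3*acc + pos - 6 must hold; in canonical form it is tab[pos] > -7 ∨ 3*acc = 8.
Before tab[z + 2] := pos + p + 8: store(tab, z + 2, p + pos + 8)[pos] > -7 ∨ 3*acc = 8
Before z := c - 6: store(tab, c - 4, p + pos + 8)[pos] > -7 ∨ 3*acc = 8
Answer: WP = store(tab, c - 4, p + pos + 8)[pos] > -7 ∨ 3*acc = 8


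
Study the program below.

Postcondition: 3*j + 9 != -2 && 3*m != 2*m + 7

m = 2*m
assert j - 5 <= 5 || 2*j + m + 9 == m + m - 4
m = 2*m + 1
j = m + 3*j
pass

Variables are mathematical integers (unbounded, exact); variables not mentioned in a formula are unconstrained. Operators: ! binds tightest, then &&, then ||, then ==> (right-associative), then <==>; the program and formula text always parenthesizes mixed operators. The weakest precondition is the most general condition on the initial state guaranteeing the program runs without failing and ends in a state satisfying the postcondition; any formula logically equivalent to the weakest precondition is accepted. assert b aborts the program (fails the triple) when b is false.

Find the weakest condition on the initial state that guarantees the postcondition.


Working backward. After the program, the postcondition 3*j + 9 != -2 && 3*m != 2*m + 7 must hold; in canonical form it is 3*j != -11 && m != 7.
Before skip: 3*j != -11 && m != 7
Before j := m + 3*j: 9*j + 3*m != -11 && m != 7
Before m := 2*m + 1: 9*j + 6*m != -14 && 2*m != 6
Before assert j - 5 <= 5 || 2*j + m + 9 == m + m - 4: (j <= 10 || 2*j == m - 13) && 9*j + 6*m != -14 && 2*m != 6
Before m := 2*m: (j <= 10 || 2*j == 2*m - 13) && 9*j + 12*m != -14 && 4*m != 6
Answer: WP = (j <= 10 || 2*j == 2*m - 13) && 9*j + 12*m != -14 && 4*m != 6


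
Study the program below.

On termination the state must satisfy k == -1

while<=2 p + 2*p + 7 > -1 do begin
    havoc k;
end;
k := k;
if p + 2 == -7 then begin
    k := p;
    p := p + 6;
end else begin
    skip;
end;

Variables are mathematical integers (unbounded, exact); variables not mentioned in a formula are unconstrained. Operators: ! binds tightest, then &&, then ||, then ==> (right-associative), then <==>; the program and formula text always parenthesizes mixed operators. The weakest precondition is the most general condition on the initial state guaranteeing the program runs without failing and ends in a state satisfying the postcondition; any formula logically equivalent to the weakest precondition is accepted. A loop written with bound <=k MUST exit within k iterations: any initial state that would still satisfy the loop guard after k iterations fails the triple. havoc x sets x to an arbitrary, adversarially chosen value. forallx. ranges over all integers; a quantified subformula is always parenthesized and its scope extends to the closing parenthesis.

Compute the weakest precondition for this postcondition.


Working backward. After the program, k == -1 must hold.
Then branch requires p == -1; else branch requires k == -1.
Before the if: (p == -9 ==> p == -1) && ((!(p == -9)) ==> k == -1)
Before k := k: (p == -9 ==> p == -1) && ((!(p == -9)) ==> k == -1)
Before the loop (bound <=2), unroll the exhaustion recursion (WP_0 = exit-now case; WP_j = one more guarded iteration, up to j = 2):
  WP_0: (!(3*p > -8)) && (p == -9 ==> p == -1) && ((!(p == -9)) ==> k == -1)
  WP_1: (3*p > -8 ==> (forall k_1. ((!(3*p > -8)) && (p == -9 ==> p == -1) && ((!(p == -9)) ==> k_1 == -1)))) && ((!(3*p > -8)) ==> ((p == -9 ==> p == -1) && ((!(p == -9)) ==> k == -1)))
  WP_2: (3*p > -8 ==> (forall k_2. ((3*p > -8 ==> (forall k_1. ((!(3*p > -8)) && (p == -9 ==> p == -1) && ((!(p == -9)) ==> k_1 == -1)))) && ((!(3*p > -8)) ==> ((p == -9 ==> p == -1) && ((!(p == -9)) ==> k_2 == -1)))))) && ((!(3*p > -8)) ==> ((p == -9 ==> p == -1) && ((!(p == -9)) ==> k == -1)))
So before the loop: (3*p > -8 ==> (forall k_2. ((3*p > -8 ==> (forall k_1. ((!(3*p > -8)) && (p == -9 ==> p == -1) && ((!(p == -9)) ==> k_1 == -1)))) && ((!(3*p > -8)) ==> ((p == -9 ==> p == -1) && ((!(p == -9)) ==> k_2 == -1)))))) && ((!(3*p > -8)) ==> ((p == -9 ==> p == -1) && ((!(p == -9)) ==> k == -1)))
Answer: WP = (3*p > -8 ==> (forall k_2. ((3*p > -8 ==> (forall k_1. ((!(3*p > -8)) && (p == -9 ==> p == -1) && ((!(p == -9)) ==> k_1 == -1)))) && ((!(3*p > -8)) ==> ((p == -9 ==> p == -1) && ((!(p == -9)) ==> k_2 == -1)))))) && ((!(3*p > -8)) ==> ((p == -9 ==> p == -1) && ((!(p == -9)) ==> k == -1)))


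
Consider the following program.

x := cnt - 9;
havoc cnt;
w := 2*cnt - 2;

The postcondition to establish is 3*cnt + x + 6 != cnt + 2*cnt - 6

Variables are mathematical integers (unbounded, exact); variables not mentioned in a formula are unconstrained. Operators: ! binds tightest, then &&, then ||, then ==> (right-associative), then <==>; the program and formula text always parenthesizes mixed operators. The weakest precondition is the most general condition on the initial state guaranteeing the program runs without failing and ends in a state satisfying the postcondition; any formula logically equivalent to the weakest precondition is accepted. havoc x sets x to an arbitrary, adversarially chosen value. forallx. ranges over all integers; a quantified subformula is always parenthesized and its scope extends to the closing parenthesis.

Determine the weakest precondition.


Working backward. After the program, the postcondition 3*cnt + x + 6 != cnt + 2*cnt - 6 must hold; in canonical form it is x != -12.
Before w := 2*cnt - 2: x != -12
Before havoc cnt: x != -12
Before x := cnt - 9: cnt != -3
Answer: WP = cnt != -3


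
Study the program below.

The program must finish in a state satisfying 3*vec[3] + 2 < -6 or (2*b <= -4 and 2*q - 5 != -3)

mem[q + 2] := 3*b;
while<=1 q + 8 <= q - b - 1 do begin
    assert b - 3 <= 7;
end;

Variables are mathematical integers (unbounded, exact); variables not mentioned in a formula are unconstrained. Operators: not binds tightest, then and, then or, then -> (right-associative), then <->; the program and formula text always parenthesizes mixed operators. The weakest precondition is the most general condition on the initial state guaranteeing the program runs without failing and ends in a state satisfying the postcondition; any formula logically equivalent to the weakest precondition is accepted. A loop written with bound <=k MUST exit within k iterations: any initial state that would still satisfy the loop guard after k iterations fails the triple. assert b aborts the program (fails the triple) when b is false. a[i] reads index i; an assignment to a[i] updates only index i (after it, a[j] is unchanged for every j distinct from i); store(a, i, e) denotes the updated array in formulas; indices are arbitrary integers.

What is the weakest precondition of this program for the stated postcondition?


Working backward. After the program, the postcondition 3*vec[3] + 2 < -6 or (2*b <= -4 and 2*q - 5 != -3) must hold; in canonical form it is 3*vec[3] < -8 or (2*b <= -4 and 2*q != 2).
Before the loop (bound <=1), unroll the exhaustion recursion (WP_0 = exit-now case; WP_j = one more guarded iteration, up to j = 1):
  WP_0: (not (b <= -9)) and (3*vec[3] < -8 or (2*b <= -4 and 2*q != 2))
  WP_1: (b <= -9 -> (b <= 10 and (not (b <= -9)) and (3*vec[3] < -8 or (2*b <= -4 and 2*q != 2)))) and ((not (b <= -9)) -> (3*vec[3] < -8 or (2*b <= -4 and 2*q != 2)))
So before the loop: (b <= -9 -> (b <= 10 and (not (b <= -9)) and (3*vec[3] < -8 or (2*b <= -4 and 2*q != 2)))) and ((not (b <= -9)) -> (3*vec[3] < -8 or (2*b <= -4 and 2*q != 2)))
Before mem[q + 2] := 3*b: (b <= -9 -> (b <= 10 and (not (b <= -9)) and (3*vec[3] < -8 or (2*b <= -4 and 2*q != 2)))) and ((not (b <= -9)) -> (3*vec[3] < -8 or (2*b <= -4 and 2*q != 2)))
Answer: WP = (b <= -9 -> (b <= 10 and (not (b <= -9)) and (3*vec[3] < -8 or (2*b <= -4 and 2*q != 2)))) and ((not (b <= -9)) -> (3*vec[3] < -8 or (2*b <= -4 and 2*q != 2)))
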